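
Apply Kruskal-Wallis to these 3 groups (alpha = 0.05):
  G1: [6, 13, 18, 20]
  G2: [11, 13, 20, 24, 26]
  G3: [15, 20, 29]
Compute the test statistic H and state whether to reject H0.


Step 1: Combine all N = 12 observations and assign midranks.
sorted (value, group, rank): (6,G1,1), (11,G2,2), (13,G1,3.5), (13,G2,3.5), (15,G3,5), (18,G1,6), (20,G1,8), (20,G2,8), (20,G3,8), (24,G2,10), (26,G2,11), (29,G3,12)
Step 2: Sum ranks within each group.
R_1 = 18.5 (n_1 = 4)
R_2 = 34.5 (n_2 = 5)
R_3 = 25 (n_3 = 3)
Step 3: H = 12/(N(N+1)) * sum(R_i^2/n_i) - 3(N+1)
     = 12/(12*13) * (18.5^2/4 + 34.5^2/5 + 25^2/3) - 3*13
     = 0.076923 * 531.946 - 39
     = 1.918910.
Step 4: Ties present; correction factor C = 1 - 30/(12^3 - 12) = 0.982517. Corrected H = 1.918910 / 0.982517 = 1.953055.
Step 5: Under H0, H ~ chi^2(2); p-value = 0.376617.
Step 6: alpha = 0.05. fail to reject H0.

H = 1.9531, df = 2, p = 0.376617, fail to reject H0.


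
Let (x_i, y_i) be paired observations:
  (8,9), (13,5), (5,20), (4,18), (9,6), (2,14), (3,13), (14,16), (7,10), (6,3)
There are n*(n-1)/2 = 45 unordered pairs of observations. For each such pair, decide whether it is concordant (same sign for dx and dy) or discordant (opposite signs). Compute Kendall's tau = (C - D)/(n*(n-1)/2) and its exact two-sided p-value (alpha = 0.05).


Step 1: Enumerate the 45 unordered pairs (i,j) with i<j and classify each by sign(x_j-x_i) * sign(y_j-y_i).
  (1,2):dx=+5,dy=-4->D; (1,3):dx=-3,dy=+11->D; (1,4):dx=-4,dy=+9->D; (1,5):dx=+1,dy=-3->D
  (1,6):dx=-6,dy=+5->D; (1,7):dx=-5,dy=+4->D; (1,8):dx=+6,dy=+7->C; (1,9):dx=-1,dy=+1->D
  (1,10):dx=-2,dy=-6->C; (2,3):dx=-8,dy=+15->D; (2,4):dx=-9,dy=+13->D; (2,5):dx=-4,dy=+1->D
  (2,6):dx=-11,dy=+9->D; (2,7):dx=-10,dy=+8->D; (2,8):dx=+1,dy=+11->C; (2,9):dx=-6,dy=+5->D
  (2,10):dx=-7,dy=-2->C; (3,4):dx=-1,dy=-2->C; (3,5):dx=+4,dy=-14->D; (3,6):dx=-3,dy=-6->C
  (3,7):dx=-2,dy=-7->C; (3,8):dx=+9,dy=-4->D; (3,9):dx=+2,dy=-10->D; (3,10):dx=+1,dy=-17->D
  (4,5):dx=+5,dy=-12->D; (4,6):dx=-2,dy=-4->C; (4,7):dx=-1,dy=-5->C; (4,8):dx=+10,dy=-2->D
  (4,9):dx=+3,dy=-8->D; (4,10):dx=+2,dy=-15->D; (5,6):dx=-7,dy=+8->D; (5,7):dx=-6,dy=+7->D
  (5,8):dx=+5,dy=+10->C; (5,9):dx=-2,dy=+4->D; (5,10):dx=-3,dy=-3->C; (6,7):dx=+1,dy=-1->D
  (6,8):dx=+12,dy=+2->C; (6,9):dx=+5,dy=-4->D; (6,10):dx=+4,dy=-11->D; (7,8):dx=+11,dy=+3->C
  (7,9):dx=+4,dy=-3->D; (7,10):dx=+3,dy=-10->D; (8,9):dx=-7,dy=-6->C; (8,10):dx=-8,dy=-13->C
  (9,10):dx=-1,dy=-7->C
Step 2: C = 16, D = 29, total pairs = 45.
Step 3: tau = (C - D)/(n(n-1)/2) = (16 - 29)/45 = -0.288889.
Step 4: Exact two-sided p-value (enumerate n! = 3628800 permutations of y under H0): p = 0.291248.
Step 5: alpha = 0.05. fail to reject H0.

tau_b = -0.2889 (C=16, D=29), p = 0.291248, fail to reject H0.


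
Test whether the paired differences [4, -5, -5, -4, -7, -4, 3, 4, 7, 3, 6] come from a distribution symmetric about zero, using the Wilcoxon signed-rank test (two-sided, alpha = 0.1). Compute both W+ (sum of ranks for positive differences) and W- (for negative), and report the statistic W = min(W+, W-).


Step 1: Drop any zero differences (none here) and take |d_i|.
|d| = [4, 5, 5, 4, 7, 4, 3, 4, 7, 3, 6]
Step 2: Midrank |d_i| (ties get averaged ranks).
ranks: |4|->4.5, |5|->7.5, |5|->7.5, |4|->4.5, |7|->10.5, |4|->4.5, |3|->1.5, |4|->4.5, |7|->10.5, |3|->1.5, |6|->9
Step 3: Attach original signs; sum ranks with positive sign and with negative sign.
W+ = 4.5 + 1.5 + 4.5 + 10.5 + 1.5 + 9 = 31.5
W- = 7.5 + 7.5 + 4.5 + 10.5 + 4.5 = 34.5
(Check: W+ + W- = 66 should equal n(n+1)/2 = 66.)
Step 4: Test statistic W = min(W+, W-) = 31.5.
Step 5: Ties in |d|, so use the tie-corrected normal approximation.
        E[W] = n(n+1)/4 = 11*12/4 = 33.
        Tie groups: |d|=3 (t=2), |d|=4 (t=4), |d|=5 (t=2), |d|=7 (t=2); sum(t^3 - t) = 78.
        Var[W] = n(n+1)(2n+1)/24 - sum(t^3-t)/48 = 3036/24 - 78/48 = 124.875.
        z = (W - E[W]) / sqrt(Var[W]) = (31.5 - 33) / 11.1747 = -0.1342.
        Two-sided p = 2*Phi(z) = 0.893220.
Step 6: alpha = 0.1. fail to reject H0.

W+ = 31.5, W- = 34.5, W = min = 31.5, p = 0.893220, fail to reject H0.


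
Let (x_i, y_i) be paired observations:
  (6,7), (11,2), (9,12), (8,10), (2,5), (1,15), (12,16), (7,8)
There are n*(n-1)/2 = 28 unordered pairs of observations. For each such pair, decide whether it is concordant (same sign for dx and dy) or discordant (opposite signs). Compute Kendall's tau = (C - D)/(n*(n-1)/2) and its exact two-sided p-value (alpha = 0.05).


Step 1: Enumerate the 28 unordered pairs (i,j) with i<j and classify each by sign(x_j-x_i) * sign(y_j-y_i).
  (1,2):dx=+5,dy=-5->D; (1,3):dx=+3,dy=+5->C; (1,4):dx=+2,dy=+3->C; (1,5):dx=-4,dy=-2->C
  (1,6):dx=-5,dy=+8->D; (1,7):dx=+6,dy=+9->C; (1,8):dx=+1,dy=+1->C; (2,3):dx=-2,dy=+10->D
  (2,4):dx=-3,dy=+8->D; (2,5):dx=-9,dy=+3->D; (2,6):dx=-10,dy=+13->D; (2,7):dx=+1,dy=+14->C
  (2,8):dx=-4,dy=+6->D; (3,4):dx=-1,dy=-2->C; (3,5):dx=-7,dy=-7->C; (3,6):dx=-8,dy=+3->D
  (3,7):dx=+3,dy=+4->C; (3,8):dx=-2,dy=-4->C; (4,5):dx=-6,dy=-5->C; (4,6):dx=-7,dy=+5->D
  (4,7):dx=+4,dy=+6->C; (4,8):dx=-1,dy=-2->C; (5,6):dx=-1,dy=+10->D; (5,7):dx=+10,dy=+11->C
  (5,8):dx=+5,dy=+3->C; (6,7):dx=+11,dy=+1->C; (6,8):dx=+6,dy=-7->D; (7,8):dx=-5,dy=-8->C
Step 2: C = 17, D = 11, total pairs = 28.
Step 3: tau = (C - D)/(n(n-1)/2) = (17 - 11)/28 = 0.214286.
Step 4: Exact two-sided p-value (enumerate n! = 40320 permutations of y under H0): p = 0.548413.
Step 5: alpha = 0.05. fail to reject H0.

tau_b = 0.2143 (C=17, D=11), p = 0.548413, fail to reject H0.


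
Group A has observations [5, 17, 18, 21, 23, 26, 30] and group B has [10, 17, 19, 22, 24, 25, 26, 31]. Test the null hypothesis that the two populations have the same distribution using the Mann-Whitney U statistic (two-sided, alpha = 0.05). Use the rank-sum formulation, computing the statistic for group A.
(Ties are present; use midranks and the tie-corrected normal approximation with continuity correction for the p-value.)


Step 1: Combine and sort all 15 observations; assign midranks.
sorted (value, group): (5,X), (10,Y), (17,X), (17,Y), (18,X), (19,Y), (21,X), (22,Y), (23,X), (24,Y), (25,Y), (26,X), (26,Y), (30,X), (31,Y)
ranks: 5->1, 10->2, 17->3.5, 17->3.5, 18->5, 19->6, 21->7, 22->8, 23->9, 24->10, 25->11, 26->12.5, 26->12.5, 30->14, 31->15
Step 2: Rank sum for X: R1 = 1 + 3.5 + 5 + 7 + 9 + 12.5 + 14 = 52.
Step 3: U_X = R1 - n1(n1+1)/2 = 52 - 7*8/2 = 52 - 28 = 24.
       U_Y = n1*n2 - U_X = 56 - 24 = 32.
Step 4: Ties are present, so use the tie-corrected normal approximation (with continuity correction) for the p-value.
Step 5: p-value = 0.684910; compare to alpha = 0.05. fail to reject H0.

U_X = 24, p = 0.684910, fail to reject H0 at alpha = 0.05.


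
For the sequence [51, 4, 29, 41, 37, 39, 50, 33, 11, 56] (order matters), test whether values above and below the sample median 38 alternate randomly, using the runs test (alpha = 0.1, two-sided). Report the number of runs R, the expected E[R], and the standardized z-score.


Step 1: Compute median = 38; label A = above, B = below.
Labels in order: ABBABAABBA  (n_A = 5, n_B = 5)
Step 2: Count runs R = 7.
Step 3: Under H0 (random ordering), E[R] = 2*n_A*n_B/(n_A+n_B) + 1 = 2*5*5/10 + 1 = 6.0000.
        Var[R] = 2*n_A*n_B*(2*n_A*n_B - n_A - n_B) / ((n_A+n_B)^2 * (n_A+n_B-1)) = 2000/900 = 2.2222.
        SD[R] = 1.4907.
Step 4: Continuity-corrected z = (R - 0.5 - E[R]) / SD[R] = (7 - 0.5 - 6.0000) / 1.4907 = 0.3354.
Step 5: Two-sided p-value via normal approximation = 2*(1 - Phi(|z|)) = 0.737316.
Step 6: alpha = 0.1. fail to reject H0.

R = 7, z = 0.3354, p = 0.737316, fail to reject H0.


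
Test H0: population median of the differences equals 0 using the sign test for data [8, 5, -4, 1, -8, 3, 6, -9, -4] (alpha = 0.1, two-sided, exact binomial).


Step 1: Discard zero differences. Original n = 9; n_eff = number of nonzero differences = 9.
Nonzero differences (with sign): +8, +5, -4, +1, -8, +3, +6, -9, -4
Step 2: Count signs: positive = 5, negative = 4.
Step 3: Under H0: P(positive) = 0.5, so the number of positives S ~ Bin(9, 0.5).
Step 4: Two-sided exact p-value = sum of Bin(9,0.5) probabilities at or below the observed probability = 1.000000.
Step 5: alpha = 0.1. fail to reject H0.

n_eff = 9, pos = 5, neg = 4, p = 1.000000, fail to reject H0.


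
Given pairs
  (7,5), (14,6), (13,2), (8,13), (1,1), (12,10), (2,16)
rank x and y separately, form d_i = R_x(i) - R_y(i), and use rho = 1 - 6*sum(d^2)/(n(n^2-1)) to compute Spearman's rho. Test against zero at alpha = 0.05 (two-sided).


Step 1: Rank x and y separately (midranks; no ties here).
rank(x): 7->3, 14->7, 13->6, 8->4, 1->1, 12->5, 2->2
rank(y): 5->3, 6->4, 2->2, 13->6, 1->1, 10->5, 16->7
Step 2: d_i = R_x(i) - R_y(i); compute d_i^2.
  (3-3)^2=0, (7-4)^2=9, (6-2)^2=16, (4-6)^2=4, (1-1)^2=0, (5-5)^2=0, (2-7)^2=25
sum(d^2) = 54.
Step 3: rho = 1 - 6*54 / (7*(7^2 - 1)) = 1 - 324/336 = 0.035714.
Step 4: Under H0, t = rho * sqrt((n-2)/(1-rho^2)) = 0.0799 ~ t(5).
Step 5: Two-sided p-value from the t-distribution with 5 df = 0.939408.
Step 6: alpha = 0.05. fail to reject H0.

rho = 0.0357, p = 0.939408, fail to reject H0 at alpha = 0.05.


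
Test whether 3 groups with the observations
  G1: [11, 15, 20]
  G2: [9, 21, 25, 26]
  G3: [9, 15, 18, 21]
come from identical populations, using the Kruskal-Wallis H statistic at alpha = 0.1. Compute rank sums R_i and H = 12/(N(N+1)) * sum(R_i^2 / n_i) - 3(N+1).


Step 1: Combine all N = 11 observations and assign midranks.
sorted (value, group, rank): (9,G2,1.5), (9,G3,1.5), (11,G1,3), (15,G1,4.5), (15,G3,4.5), (18,G3,6), (20,G1,7), (21,G2,8.5), (21,G3,8.5), (25,G2,10), (26,G2,11)
Step 2: Sum ranks within each group.
R_1 = 14.5 (n_1 = 3)
R_2 = 31 (n_2 = 4)
R_3 = 20.5 (n_3 = 4)
Step 3: H = 12/(N(N+1)) * sum(R_i^2/n_i) - 3(N+1)
     = 12/(11*12) * (14.5^2/3 + 31^2/4 + 20.5^2/4) - 3*12
     = 0.090909 * 415.396 - 36
     = 1.763258.
Step 4: Ties present; correction factor C = 1 - 18/(11^3 - 11) = 0.986364. Corrected H = 1.763258 / 0.986364 = 1.787634.
Step 5: Under H0, H ~ chi^2(2); p-value = 0.409091.
Step 6: alpha = 0.1. fail to reject H0.

H = 1.7876, df = 2, p = 0.409091, fail to reject H0.


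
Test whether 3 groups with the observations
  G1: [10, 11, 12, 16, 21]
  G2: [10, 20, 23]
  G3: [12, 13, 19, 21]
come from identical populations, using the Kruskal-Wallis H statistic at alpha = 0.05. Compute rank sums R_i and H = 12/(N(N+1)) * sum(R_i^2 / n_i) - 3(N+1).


Step 1: Combine all N = 12 observations and assign midranks.
sorted (value, group, rank): (10,G1,1.5), (10,G2,1.5), (11,G1,3), (12,G1,4.5), (12,G3,4.5), (13,G3,6), (16,G1,7), (19,G3,8), (20,G2,9), (21,G1,10.5), (21,G3,10.5), (23,G2,12)
Step 2: Sum ranks within each group.
R_1 = 26.5 (n_1 = 5)
R_2 = 22.5 (n_2 = 3)
R_3 = 29 (n_3 = 4)
Step 3: H = 12/(N(N+1)) * sum(R_i^2/n_i) - 3(N+1)
     = 12/(12*13) * (26.5^2/5 + 22.5^2/3 + 29^2/4) - 3*13
     = 0.076923 * 519.45 - 39
     = 0.957692.
Step 4: Ties present; correction factor C = 1 - 18/(12^3 - 12) = 0.989510. Corrected H = 0.957692 / 0.989510 = 0.967845.
Step 5: Under H0, H ~ chi^2(2); p-value = 0.616361.
Step 6: alpha = 0.05. fail to reject H0.

H = 0.9678, df = 2, p = 0.616361, fail to reject H0.


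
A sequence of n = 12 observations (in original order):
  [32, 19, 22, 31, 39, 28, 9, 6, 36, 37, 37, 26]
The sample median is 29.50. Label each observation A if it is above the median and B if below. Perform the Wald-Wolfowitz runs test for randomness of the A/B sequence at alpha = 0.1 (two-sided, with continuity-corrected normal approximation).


Step 1: Compute median = 29.50; label A = above, B = below.
Labels in order: ABBAABBBAAAB  (n_A = 6, n_B = 6)
Step 2: Count runs R = 6.
Step 3: Under H0 (random ordering), E[R] = 2*n_A*n_B/(n_A+n_B) + 1 = 2*6*6/12 + 1 = 7.0000.
        Var[R] = 2*n_A*n_B*(2*n_A*n_B - n_A - n_B) / ((n_A+n_B)^2 * (n_A+n_B-1)) = 4320/1584 = 2.7273.
        SD[R] = 1.6514.
Step 4: Continuity-corrected z = (R + 0.5 - E[R]) / SD[R] = (6 + 0.5 - 7.0000) / 1.6514 = -0.3028.
Step 5: Two-sided p-value via normal approximation = 2*(1 - Phi(|z|)) = 0.762069.
Step 6: alpha = 0.1. fail to reject H0.

R = 6, z = -0.3028, p = 0.762069, fail to reject H0.


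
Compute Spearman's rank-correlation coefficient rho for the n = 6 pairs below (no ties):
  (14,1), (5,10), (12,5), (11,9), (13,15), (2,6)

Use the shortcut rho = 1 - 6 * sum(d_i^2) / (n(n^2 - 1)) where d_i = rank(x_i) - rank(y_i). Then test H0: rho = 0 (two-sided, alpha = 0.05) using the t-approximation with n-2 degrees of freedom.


Step 1: Rank x and y separately (midranks; no ties here).
rank(x): 14->6, 5->2, 12->4, 11->3, 13->5, 2->1
rank(y): 1->1, 10->5, 5->2, 9->4, 15->6, 6->3
Step 2: d_i = R_x(i) - R_y(i); compute d_i^2.
  (6-1)^2=25, (2-5)^2=9, (4-2)^2=4, (3-4)^2=1, (5-6)^2=1, (1-3)^2=4
sum(d^2) = 44.
Step 3: rho = 1 - 6*44 / (6*(6^2 - 1)) = 1 - 264/210 = -0.257143.
Step 4: Under H0, t = rho * sqrt((n-2)/(1-rho^2)) = -0.5322 ~ t(4).
Step 5: Two-sided p-value from the t-distribution with 4 df = 0.622787.
Step 6: alpha = 0.05. fail to reject H0.

rho = -0.2571, p = 0.622787, fail to reject H0 at alpha = 0.05.


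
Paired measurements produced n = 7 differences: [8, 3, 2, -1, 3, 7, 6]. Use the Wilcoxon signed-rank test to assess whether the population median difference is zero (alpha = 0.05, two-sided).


Step 1: Drop any zero differences (none here) and take |d_i|.
|d| = [8, 3, 2, 1, 3, 7, 6]
Step 2: Midrank |d_i| (ties get averaged ranks).
ranks: |8|->7, |3|->3.5, |2|->2, |1|->1, |3|->3.5, |7|->6, |6|->5
Step 3: Attach original signs; sum ranks with positive sign and with negative sign.
W+ = 7 + 3.5 + 2 + 3.5 + 6 + 5 = 27
W- = 1 = 1
(Check: W+ + W- = 28 should equal n(n+1)/2 = 28.)
Step 4: Test statistic W = min(W+, W-) = 1.
Step 5: Ties in |d|, so use the tie-corrected normal approximation.
        E[W] = n(n+1)/4 = 7*8/4 = 14.
        Tie groups: |d|=3 (t=2); sum(t^3 - t) = 6.
        Var[W] = n(n+1)(2n+1)/24 - sum(t^3-t)/48 = 840/24 - 6/48 = 34.875.
        z = (W - E[W]) / sqrt(Var[W]) = (1 - 14) / 5.9055 = -2.2013.
        Two-sided p = 2*Phi(z) = 0.027712.
Step 6: alpha = 0.05. reject H0.

W+ = 27, W- = 1, W = min = 1, p = 0.027712, reject H0.


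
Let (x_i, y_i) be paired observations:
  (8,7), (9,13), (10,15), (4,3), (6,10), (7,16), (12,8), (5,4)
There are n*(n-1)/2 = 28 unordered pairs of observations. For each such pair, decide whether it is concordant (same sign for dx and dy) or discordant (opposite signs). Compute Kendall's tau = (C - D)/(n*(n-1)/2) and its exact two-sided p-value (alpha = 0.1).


Step 1: Enumerate the 28 unordered pairs (i,j) with i<j and classify each by sign(x_j-x_i) * sign(y_j-y_i).
  (1,2):dx=+1,dy=+6->C; (1,3):dx=+2,dy=+8->C; (1,4):dx=-4,dy=-4->C; (1,5):dx=-2,dy=+3->D
  (1,6):dx=-1,dy=+9->D; (1,7):dx=+4,dy=+1->C; (1,8):dx=-3,dy=-3->C; (2,3):dx=+1,dy=+2->C
  (2,4):dx=-5,dy=-10->C; (2,5):dx=-3,dy=-3->C; (2,6):dx=-2,dy=+3->D; (2,7):dx=+3,dy=-5->D
  (2,8):dx=-4,dy=-9->C; (3,4):dx=-6,dy=-12->C; (3,5):dx=-4,dy=-5->C; (3,6):dx=-3,dy=+1->D
  (3,7):dx=+2,dy=-7->D; (3,8):dx=-5,dy=-11->C; (4,5):dx=+2,dy=+7->C; (4,6):dx=+3,dy=+13->C
  (4,7):dx=+8,dy=+5->C; (4,8):dx=+1,dy=+1->C; (5,6):dx=+1,dy=+6->C; (5,7):dx=+6,dy=-2->D
  (5,8):dx=-1,dy=-6->C; (6,7):dx=+5,dy=-8->D; (6,8):dx=-2,dy=-12->C; (7,8):dx=-7,dy=-4->C
Step 2: C = 20, D = 8, total pairs = 28.
Step 3: tau = (C - D)/(n(n-1)/2) = (20 - 8)/28 = 0.428571.
Step 4: Exact two-sided p-value (enumerate n! = 40320 permutations of y under H0): p = 0.178869.
Step 5: alpha = 0.1. fail to reject H0.

tau_b = 0.4286 (C=20, D=8), p = 0.178869, fail to reject H0.


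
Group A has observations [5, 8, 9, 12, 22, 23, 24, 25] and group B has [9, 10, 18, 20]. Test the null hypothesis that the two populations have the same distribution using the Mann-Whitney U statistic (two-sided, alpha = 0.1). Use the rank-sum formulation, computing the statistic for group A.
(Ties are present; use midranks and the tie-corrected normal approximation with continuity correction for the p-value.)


Step 1: Combine and sort all 12 observations; assign midranks.
sorted (value, group): (5,X), (8,X), (9,X), (9,Y), (10,Y), (12,X), (18,Y), (20,Y), (22,X), (23,X), (24,X), (25,X)
ranks: 5->1, 8->2, 9->3.5, 9->3.5, 10->5, 12->6, 18->7, 20->8, 22->9, 23->10, 24->11, 25->12
Step 2: Rank sum for X: R1 = 1 + 2 + 3.5 + 6 + 9 + 10 + 11 + 12 = 54.5.
Step 3: U_X = R1 - n1(n1+1)/2 = 54.5 - 8*9/2 = 54.5 - 36 = 18.5.
       U_Y = n1*n2 - U_X = 32 - 18.5 = 13.5.
Step 4: Ties are present, so use the tie-corrected normal approximation (with continuity correction) for the p-value.
Step 5: p-value = 0.733647; compare to alpha = 0.1. fail to reject H0.

U_X = 18.5, p = 0.733647, fail to reject H0 at alpha = 0.1.


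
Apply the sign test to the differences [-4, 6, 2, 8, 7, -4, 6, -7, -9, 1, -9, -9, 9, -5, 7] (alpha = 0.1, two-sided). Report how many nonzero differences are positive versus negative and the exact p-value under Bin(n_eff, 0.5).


Step 1: Discard zero differences. Original n = 15; n_eff = number of nonzero differences = 15.
Nonzero differences (with sign): -4, +6, +2, +8, +7, -4, +6, -7, -9, +1, -9, -9, +9, -5, +7
Step 2: Count signs: positive = 8, negative = 7.
Step 3: Under H0: P(positive) = 0.5, so the number of positives S ~ Bin(15, 0.5).
Step 4: Two-sided exact p-value = sum of Bin(15,0.5) probabilities at or below the observed probability = 1.000000.
Step 5: alpha = 0.1. fail to reject H0.

n_eff = 15, pos = 8, neg = 7, p = 1.000000, fail to reject H0.


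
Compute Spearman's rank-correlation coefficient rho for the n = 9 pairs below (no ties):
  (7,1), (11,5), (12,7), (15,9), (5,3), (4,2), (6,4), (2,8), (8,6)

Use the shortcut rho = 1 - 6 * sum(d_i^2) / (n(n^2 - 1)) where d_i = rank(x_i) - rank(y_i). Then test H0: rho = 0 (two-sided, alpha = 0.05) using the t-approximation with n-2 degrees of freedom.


Step 1: Rank x and y separately (midranks; no ties here).
rank(x): 7->5, 11->7, 12->8, 15->9, 5->3, 4->2, 6->4, 2->1, 8->6
rank(y): 1->1, 5->5, 7->7, 9->9, 3->3, 2->2, 4->4, 8->8, 6->6
Step 2: d_i = R_x(i) - R_y(i); compute d_i^2.
  (5-1)^2=16, (7-5)^2=4, (8-7)^2=1, (9-9)^2=0, (3-3)^2=0, (2-2)^2=0, (4-4)^2=0, (1-8)^2=49, (6-6)^2=0
sum(d^2) = 70.
Step 3: rho = 1 - 6*70 / (9*(9^2 - 1)) = 1 - 420/720 = 0.416667.
Step 4: Under H0, t = rho * sqrt((n-2)/(1-rho^2)) = 1.2127 ~ t(7).
Step 5: Two-sided p-value from the t-distribution with 7 df = 0.264586.
Step 6: alpha = 0.05. fail to reject H0.

rho = 0.4167, p = 0.264586, fail to reject H0 at alpha = 0.05.


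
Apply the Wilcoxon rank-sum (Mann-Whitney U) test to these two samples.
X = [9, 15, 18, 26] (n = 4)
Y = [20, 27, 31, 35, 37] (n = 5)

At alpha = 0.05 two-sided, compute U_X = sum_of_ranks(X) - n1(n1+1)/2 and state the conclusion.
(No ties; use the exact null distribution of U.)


Step 1: Combine and sort all 9 observations; assign midranks.
sorted (value, group): (9,X), (15,X), (18,X), (20,Y), (26,X), (27,Y), (31,Y), (35,Y), (37,Y)
ranks: 9->1, 15->2, 18->3, 20->4, 26->5, 27->6, 31->7, 35->8, 37->9
Step 2: Rank sum for X: R1 = 1 + 2 + 3 + 5 = 11.
Step 3: U_X = R1 - n1(n1+1)/2 = 11 - 4*5/2 = 11 - 10 = 1.
       U_Y = n1*n2 - U_X = 20 - 1 = 19.
Step 4: No ties, so the exact null distribution of U (based on enumerating the C(9,4) = 126 equally likely rank assignments) gives the two-sided p-value.
Step 5: p-value = 0.031746; compare to alpha = 0.05. reject H0.

U_X = 1, p = 0.031746, reject H0 at alpha = 0.05.


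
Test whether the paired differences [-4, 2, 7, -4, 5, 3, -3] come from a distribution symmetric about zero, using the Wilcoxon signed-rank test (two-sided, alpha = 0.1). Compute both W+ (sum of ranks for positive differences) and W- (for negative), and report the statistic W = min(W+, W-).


Step 1: Drop any zero differences (none here) and take |d_i|.
|d| = [4, 2, 7, 4, 5, 3, 3]
Step 2: Midrank |d_i| (ties get averaged ranks).
ranks: |4|->4.5, |2|->1, |7|->7, |4|->4.5, |5|->6, |3|->2.5, |3|->2.5
Step 3: Attach original signs; sum ranks with positive sign and with negative sign.
W+ = 1 + 7 + 6 + 2.5 = 16.5
W- = 4.5 + 4.5 + 2.5 = 11.5
(Check: W+ + W- = 28 should equal n(n+1)/2 = 28.)
Step 4: Test statistic W = min(W+, W-) = 11.5.
Step 5: Ties in |d|, so use the tie-corrected normal approximation.
        E[W] = n(n+1)/4 = 7*8/4 = 14.
        Tie groups: |d|=3 (t=2), |d|=4 (t=2); sum(t^3 - t) = 12.
        Var[W] = n(n+1)(2n+1)/24 - sum(t^3-t)/48 = 840/24 - 12/48 = 34.75.
        z = (W - E[W]) / sqrt(Var[W]) = (11.5 - 14) / 5.8949 = -0.4241.
        Two-sided p = 2*Phi(z) = 0.671497.
Step 6: alpha = 0.1. fail to reject H0.

W+ = 16.5, W- = 11.5, W = min = 11.5, p = 0.671497, fail to reject H0.


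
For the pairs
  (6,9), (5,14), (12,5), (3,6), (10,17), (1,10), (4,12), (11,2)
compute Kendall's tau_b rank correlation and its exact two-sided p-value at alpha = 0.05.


Step 1: Enumerate the 28 unordered pairs (i,j) with i<j and classify each by sign(x_j-x_i) * sign(y_j-y_i).
  (1,2):dx=-1,dy=+5->D; (1,3):dx=+6,dy=-4->D; (1,4):dx=-3,dy=-3->C; (1,5):dx=+4,dy=+8->C
  (1,6):dx=-5,dy=+1->D; (1,7):dx=-2,dy=+3->D; (1,8):dx=+5,dy=-7->D; (2,3):dx=+7,dy=-9->D
  (2,4):dx=-2,dy=-8->C; (2,5):dx=+5,dy=+3->C; (2,6):dx=-4,dy=-4->C; (2,7):dx=-1,dy=-2->C
  (2,8):dx=+6,dy=-12->D; (3,4):dx=-9,dy=+1->D; (3,5):dx=-2,dy=+12->D; (3,6):dx=-11,dy=+5->D
  (3,7):dx=-8,dy=+7->D; (3,8):dx=-1,dy=-3->C; (4,5):dx=+7,dy=+11->C; (4,6):dx=-2,dy=+4->D
  (4,7):dx=+1,dy=+6->C; (4,8):dx=+8,dy=-4->D; (5,6):dx=-9,dy=-7->C; (5,7):dx=-6,dy=-5->C
  (5,8):dx=+1,dy=-15->D; (6,7):dx=+3,dy=+2->C; (6,8):dx=+10,dy=-8->D; (7,8):dx=+7,dy=-10->D
Step 2: C = 12, D = 16, total pairs = 28.
Step 3: tau = (C - D)/(n(n-1)/2) = (12 - 16)/28 = -0.142857.
Step 4: Exact two-sided p-value (enumerate n! = 40320 permutations of y under H0): p = 0.719544.
Step 5: alpha = 0.05. fail to reject H0.

tau_b = -0.1429 (C=12, D=16), p = 0.719544, fail to reject H0.


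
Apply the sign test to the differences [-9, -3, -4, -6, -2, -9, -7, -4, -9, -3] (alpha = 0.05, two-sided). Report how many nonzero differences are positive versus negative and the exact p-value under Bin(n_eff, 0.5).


Step 1: Discard zero differences. Original n = 10; n_eff = number of nonzero differences = 10.
Nonzero differences (with sign): -9, -3, -4, -6, -2, -9, -7, -4, -9, -3
Step 2: Count signs: positive = 0, negative = 10.
Step 3: Under H0: P(positive) = 0.5, so the number of positives S ~ Bin(10, 0.5).
Step 4: Two-sided exact p-value = sum of Bin(10,0.5) probabilities at or below the observed probability = 0.001953.
Step 5: alpha = 0.05. reject H0.

n_eff = 10, pos = 0, neg = 10, p = 0.001953, reject H0.


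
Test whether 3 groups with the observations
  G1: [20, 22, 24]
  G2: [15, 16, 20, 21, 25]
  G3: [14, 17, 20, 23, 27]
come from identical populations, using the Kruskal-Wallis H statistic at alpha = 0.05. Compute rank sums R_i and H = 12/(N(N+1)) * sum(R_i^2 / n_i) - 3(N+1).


Step 1: Combine all N = 13 observations and assign midranks.
sorted (value, group, rank): (14,G3,1), (15,G2,2), (16,G2,3), (17,G3,4), (20,G1,6), (20,G2,6), (20,G3,6), (21,G2,8), (22,G1,9), (23,G3,10), (24,G1,11), (25,G2,12), (27,G3,13)
Step 2: Sum ranks within each group.
R_1 = 26 (n_1 = 3)
R_2 = 31 (n_2 = 5)
R_3 = 34 (n_3 = 5)
Step 3: H = 12/(N(N+1)) * sum(R_i^2/n_i) - 3(N+1)
     = 12/(13*14) * (26^2/3 + 31^2/5 + 34^2/5) - 3*14
     = 0.065934 * 648.733 - 42
     = 0.773626.
Step 4: Ties present; correction factor C = 1 - 24/(13^3 - 13) = 0.989011. Corrected H = 0.773626 / 0.989011 = 0.782222.
Step 5: Under H0, H ~ chi^2(2); p-value = 0.676305.
Step 6: alpha = 0.05. fail to reject H0.

H = 0.7822, df = 2, p = 0.676305, fail to reject H0.


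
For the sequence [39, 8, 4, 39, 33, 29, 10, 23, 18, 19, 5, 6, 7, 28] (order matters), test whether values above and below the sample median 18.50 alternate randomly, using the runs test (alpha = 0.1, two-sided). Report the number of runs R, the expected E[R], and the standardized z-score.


Step 1: Compute median = 18.50; label A = above, B = below.
Labels in order: ABBAAABABABBBA  (n_A = 7, n_B = 7)
Step 2: Count runs R = 9.
Step 3: Under H0 (random ordering), E[R] = 2*n_A*n_B/(n_A+n_B) + 1 = 2*7*7/14 + 1 = 8.0000.
        Var[R] = 2*n_A*n_B*(2*n_A*n_B - n_A - n_B) / ((n_A+n_B)^2 * (n_A+n_B-1)) = 8232/2548 = 3.2308.
        SD[R] = 1.7974.
Step 4: Continuity-corrected z = (R - 0.5 - E[R]) / SD[R] = (9 - 0.5 - 8.0000) / 1.7974 = 0.2782.
Step 5: Two-sided p-value via normal approximation = 2*(1 - Phi(|z|)) = 0.780879.
Step 6: alpha = 0.1. fail to reject H0.

R = 9, z = 0.2782, p = 0.780879, fail to reject H0.


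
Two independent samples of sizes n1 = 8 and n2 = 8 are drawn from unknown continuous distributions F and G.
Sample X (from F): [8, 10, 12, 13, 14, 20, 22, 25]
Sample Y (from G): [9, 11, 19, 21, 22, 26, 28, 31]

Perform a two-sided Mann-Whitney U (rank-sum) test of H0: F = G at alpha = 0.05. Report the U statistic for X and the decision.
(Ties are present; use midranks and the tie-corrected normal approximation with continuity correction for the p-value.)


Step 1: Combine and sort all 16 observations; assign midranks.
sorted (value, group): (8,X), (9,Y), (10,X), (11,Y), (12,X), (13,X), (14,X), (19,Y), (20,X), (21,Y), (22,X), (22,Y), (25,X), (26,Y), (28,Y), (31,Y)
ranks: 8->1, 9->2, 10->3, 11->4, 12->5, 13->6, 14->7, 19->8, 20->9, 21->10, 22->11.5, 22->11.5, 25->13, 26->14, 28->15, 31->16
Step 2: Rank sum for X: R1 = 1 + 3 + 5 + 6 + 7 + 9 + 11.5 + 13 = 55.5.
Step 3: U_X = R1 - n1(n1+1)/2 = 55.5 - 8*9/2 = 55.5 - 36 = 19.5.
       U_Y = n1*n2 - U_X = 64 - 19.5 = 44.5.
Step 4: Ties are present, so use the tie-corrected normal approximation (with continuity correction) for the p-value.
Step 5: p-value = 0.207244; compare to alpha = 0.05. fail to reject H0.

U_X = 19.5, p = 0.207244, fail to reject H0 at alpha = 0.05.


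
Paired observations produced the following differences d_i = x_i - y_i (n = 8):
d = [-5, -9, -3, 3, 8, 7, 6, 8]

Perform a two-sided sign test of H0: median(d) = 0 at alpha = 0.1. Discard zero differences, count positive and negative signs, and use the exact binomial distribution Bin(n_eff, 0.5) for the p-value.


Step 1: Discard zero differences. Original n = 8; n_eff = number of nonzero differences = 8.
Nonzero differences (with sign): -5, -9, -3, +3, +8, +7, +6, +8
Step 2: Count signs: positive = 5, negative = 3.
Step 3: Under H0: P(positive) = 0.5, so the number of positives S ~ Bin(8, 0.5).
Step 4: Two-sided exact p-value = sum of Bin(8,0.5) probabilities at or below the observed probability = 0.726562.
Step 5: alpha = 0.1. fail to reject H0.

n_eff = 8, pos = 5, neg = 3, p = 0.726562, fail to reject H0.


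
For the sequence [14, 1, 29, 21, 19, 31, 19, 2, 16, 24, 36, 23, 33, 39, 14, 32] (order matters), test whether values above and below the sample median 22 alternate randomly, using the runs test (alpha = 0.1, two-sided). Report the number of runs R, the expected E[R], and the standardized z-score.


Step 1: Compute median = 22; label A = above, B = below.
Labels in order: BBABBABBBAAAAABA  (n_A = 8, n_B = 8)
Step 2: Count runs R = 8.
Step 3: Under H0 (random ordering), E[R] = 2*n_A*n_B/(n_A+n_B) + 1 = 2*8*8/16 + 1 = 9.0000.
        Var[R] = 2*n_A*n_B*(2*n_A*n_B - n_A - n_B) / ((n_A+n_B)^2 * (n_A+n_B-1)) = 14336/3840 = 3.7333.
        SD[R] = 1.9322.
Step 4: Continuity-corrected z = (R + 0.5 - E[R]) / SD[R] = (8 + 0.5 - 9.0000) / 1.9322 = -0.2588.
Step 5: Two-sided p-value via normal approximation = 2*(1 - Phi(|z|)) = 0.795809.
Step 6: alpha = 0.1. fail to reject H0.

R = 8, z = -0.2588, p = 0.795809, fail to reject H0.


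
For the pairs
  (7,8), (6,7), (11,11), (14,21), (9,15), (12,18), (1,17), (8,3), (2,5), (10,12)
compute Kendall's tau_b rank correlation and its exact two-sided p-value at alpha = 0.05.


Step 1: Enumerate the 45 unordered pairs (i,j) with i<j and classify each by sign(x_j-x_i) * sign(y_j-y_i).
  (1,2):dx=-1,dy=-1->C; (1,3):dx=+4,dy=+3->C; (1,4):dx=+7,dy=+13->C; (1,5):dx=+2,dy=+7->C
  (1,6):dx=+5,dy=+10->C; (1,7):dx=-6,dy=+9->D; (1,8):dx=+1,dy=-5->D; (1,9):dx=-5,dy=-3->C
  (1,10):dx=+3,dy=+4->C; (2,3):dx=+5,dy=+4->C; (2,4):dx=+8,dy=+14->C; (2,5):dx=+3,dy=+8->C
  (2,6):dx=+6,dy=+11->C; (2,7):dx=-5,dy=+10->D; (2,8):dx=+2,dy=-4->D; (2,9):dx=-4,dy=-2->C
  (2,10):dx=+4,dy=+5->C; (3,4):dx=+3,dy=+10->C; (3,5):dx=-2,dy=+4->D; (3,6):dx=+1,dy=+7->C
  (3,7):dx=-10,dy=+6->D; (3,8):dx=-3,dy=-8->C; (3,9):dx=-9,dy=-6->C; (3,10):dx=-1,dy=+1->D
  (4,5):dx=-5,dy=-6->C; (4,6):dx=-2,dy=-3->C; (4,7):dx=-13,dy=-4->C; (4,8):dx=-6,dy=-18->C
  (4,9):dx=-12,dy=-16->C; (4,10):dx=-4,dy=-9->C; (5,6):dx=+3,dy=+3->C; (5,7):dx=-8,dy=+2->D
  (5,8):dx=-1,dy=-12->C; (5,9):dx=-7,dy=-10->C; (5,10):dx=+1,dy=-3->D; (6,7):dx=-11,dy=-1->C
  (6,8):dx=-4,dy=-15->C; (6,9):dx=-10,dy=-13->C; (6,10):dx=-2,dy=-6->C; (7,8):dx=+7,dy=-14->D
  (7,9):dx=+1,dy=-12->D; (7,10):dx=+9,dy=-5->D; (8,9):dx=-6,dy=+2->D; (8,10):dx=+2,dy=+9->C
  (9,10):dx=+8,dy=+7->C
Step 2: C = 32, D = 13, total pairs = 45.
Step 3: tau = (C - D)/(n(n-1)/2) = (32 - 13)/45 = 0.422222.
Step 4: Exact two-sided p-value (enumerate n! = 3628800 permutations of y under H0): p = 0.108313.
Step 5: alpha = 0.05. fail to reject H0.

tau_b = 0.4222 (C=32, D=13), p = 0.108313, fail to reject H0.


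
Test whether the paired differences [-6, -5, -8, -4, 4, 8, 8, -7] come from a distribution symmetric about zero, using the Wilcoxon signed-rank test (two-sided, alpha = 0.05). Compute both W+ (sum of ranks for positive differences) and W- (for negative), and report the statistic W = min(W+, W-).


Step 1: Drop any zero differences (none here) and take |d_i|.
|d| = [6, 5, 8, 4, 4, 8, 8, 7]
Step 2: Midrank |d_i| (ties get averaged ranks).
ranks: |6|->4, |5|->3, |8|->7, |4|->1.5, |4|->1.5, |8|->7, |8|->7, |7|->5
Step 3: Attach original signs; sum ranks with positive sign and with negative sign.
W+ = 1.5 + 7 + 7 = 15.5
W- = 4 + 3 + 7 + 1.5 + 5 = 20.5
(Check: W+ + W- = 36 should equal n(n+1)/2 = 36.)
Step 4: Test statistic W = min(W+, W-) = 15.5.
Step 5: Ties in |d|, so use the tie-corrected normal approximation.
        E[W] = n(n+1)/4 = 8*9/4 = 18.
        Tie groups: |d|=4 (t=2), |d|=8 (t=3); sum(t^3 - t) = 30.
        Var[W] = n(n+1)(2n+1)/24 - sum(t^3-t)/48 = 1224/24 - 30/48 = 50.375.
        z = (W - E[W]) / sqrt(Var[W]) = (15.5 - 18) / 7.0975 = -0.3522.
        Two-sided p = 2*Phi(z) = 0.724662.
Step 6: alpha = 0.05. fail to reject H0.

W+ = 15.5, W- = 20.5, W = min = 15.5, p = 0.724662, fail to reject H0.


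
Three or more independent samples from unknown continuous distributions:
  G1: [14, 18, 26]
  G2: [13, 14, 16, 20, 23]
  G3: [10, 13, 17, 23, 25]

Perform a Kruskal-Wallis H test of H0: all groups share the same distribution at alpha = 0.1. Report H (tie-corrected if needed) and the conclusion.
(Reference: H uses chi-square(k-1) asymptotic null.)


Step 1: Combine all N = 13 observations and assign midranks.
sorted (value, group, rank): (10,G3,1), (13,G2,2.5), (13,G3,2.5), (14,G1,4.5), (14,G2,4.5), (16,G2,6), (17,G3,7), (18,G1,8), (20,G2,9), (23,G2,10.5), (23,G3,10.5), (25,G3,12), (26,G1,13)
Step 2: Sum ranks within each group.
R_1 = 25.5 (n_1 = 3)
R_2 = 32.5 (n_2 = 5)
R_3 = 33 (n_3 = 5)
Step 3: H = 12/(N(N+1)) * sum(R_i^2/n_i) - 3(N+1)
     = 12/(13*14) * (25.5^2/3 + 32.5^2/5 + 33^2/5) - 3*14
     = 0.065934 * 645.8 - 42
     = 0.580220.
Step 4: Ties present; correction factor C = 1 - 18/(13^3 - 13) = 0.991758. Corrected H = 0.580220 / 0.991758 = 0.585042.
Step 5: Under H0, H ~ chi^2(2); p-value = 0.746380.
Step 6: alpha = 0.1. fail to reject H0.

H = 0.5850, df = 2, p = 0.746380, fail to reject H0.


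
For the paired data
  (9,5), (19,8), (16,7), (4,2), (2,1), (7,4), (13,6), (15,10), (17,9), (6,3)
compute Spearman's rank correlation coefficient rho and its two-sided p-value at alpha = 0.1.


Step 1: Rank x and y separately (midranks; no ties here).
rank(x): 9->5, 19->10, 16->8, 4->2, 2->1, 7->4, 13->6, 15->7, 17->9, 6->3
rank(y): 5->5, 8->8, 7->7, 2->2, 1->1, 4->4, 6->6, 10->10, 9->9, 3->3
Step 2: d_i = R_x(i) - R_y(i); compute d_i^2.
  (5-5)^2=0, (10-8)^2=4, (8-7)^2=1, (2-2)^2=0, (1-1)^2=0, (4-4)^2=0, (6-6)^2=0, (7-10)^2=9, (9-9)^2=0, (3-3)^2=0
sum(d^2) = 14.
Step 3: rho = 1 - 6*14 / (10*(10^2 - 1)) = 1 - 84/990 = 0.915152.
Step 4: Under H0, t = rho * sqrt((n-2)/(1-rho^2)) = 6.4212 ~ t(8).
Step 5: Two-sided p-value from the t-distribution with 8 df = 0.000204.
Step 6: alpha = 0.1. reject H0.

rho = 0.9152, p = 0.000204, reject H0 at alpha = 0.1.


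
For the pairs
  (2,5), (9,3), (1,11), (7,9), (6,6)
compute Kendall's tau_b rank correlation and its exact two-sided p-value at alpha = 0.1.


Step 1: Enumerate the 10 unordered pairs (i,j) with i<j and classify each by sign(x_j-x_i) * sign(y_j-y_i).
  (1,2):dx=+7,dy=-2->D; (1,3):dx=-1,dy=+6->D; (1,4):dx=+5,dy=+4->C; (1,5):dx=+4,dy=+1->C
  (2,3):dx=-8,dy=+8->D; (2,4):dx=-2,dy=+6->D; (2,5):dx=-3,dy=+3->D; (3,4):dx=+6,dy=-2->D
  (3,5):dx=+5,dy=-5->D; (4,5):dx=-1,dy=-3->C
Step 2: C = 3, D = 7, total pairs = 10.
Step 3: tau = (C - D)/(n(n-1)/2) = (3 - 7)/10 = -0.400000.
Step 4: Exact two-sided p-value (enumerate n! = 120 permutations of y under H0): p = 0.483333.
Step 5: alpha = 0.1. fail to reject H0.

tau_b = -0.4000 (C=3, D=7), p = 0.483333, fail to reject H0.


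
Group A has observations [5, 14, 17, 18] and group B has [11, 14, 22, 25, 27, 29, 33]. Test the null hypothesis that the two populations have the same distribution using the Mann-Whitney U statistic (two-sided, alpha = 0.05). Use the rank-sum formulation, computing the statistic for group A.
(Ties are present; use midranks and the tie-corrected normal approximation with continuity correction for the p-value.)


Step 1: Combine and sort all 11 observations; assign midranks.
sorted (value, group): (5,X), (11,Y), (14,X), (14,Y), (17,X), (18,X), (22,Y), (25,Y), (27,Y), (29,Y), (33,Y)
ranks: 5->1, 11->2, 14->3.5, 14->3.5, 17->5, 18->6, 22->7, 25->8, 27->9, 29->10, 33->11
Step 2: Rank sum for X: R1 = 1 + 3.5 + 5 + 6 = 15.5.
Step 3: U_X = R1 - n1(n1+1)/2 = 15.5 - 4*5/2 = 15.5 - 10 = 5.5.
       U_Y = n1*n2 - U_X = 28 - 5.5 = 22.5.
Step 4: Ties are present, so use the tie-corrected normal approximation (with continuity correction) for the p-value.
Step 5: p-value = 0.129695; compare to alpha = 0.05. fail to reject H0.

U_X = 5.5, p = 0.129695, fail to reject H0 at alpha = 0.05.


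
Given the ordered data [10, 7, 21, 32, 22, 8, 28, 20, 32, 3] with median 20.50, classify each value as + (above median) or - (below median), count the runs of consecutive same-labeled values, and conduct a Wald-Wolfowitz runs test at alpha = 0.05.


Step 1: Compute median = 20.50; label A = above, B = below.
Labels in order: BBAAABABAB  (n_A = 5, n_B = 5)
Step 2: Count runs R = 7.
Step 3: Under H0 (random ordering), E[R] = 2*n_A*n_B/(n_A+n_B) + 1 = 2*5*5/10 + 1 = 6.0000.
        Var[R] = 2*n_A*n_B*(2*n_A*n_B - n_A - n_B) / ((n_A+n_B)^2 * (n_A+n_B-1)) = 2000/900 = 2.2222.
        SD[R] = 1.4907.
Step 4: Continuity-corrected z = (R - 0.5 - E[R]) / SD[R] = (7 - 0.5 - 6.0000) / 1.4907 = 0.3354.
Step 5: Two-sided p-value via normal approximation = 2*(1 - Phi(|z|)) = 0.737316.
Step 6: alpha = 0.05. fail to reject H0.

R = 7, z = 0.3354, p = 0.737316, fail to reject H0.


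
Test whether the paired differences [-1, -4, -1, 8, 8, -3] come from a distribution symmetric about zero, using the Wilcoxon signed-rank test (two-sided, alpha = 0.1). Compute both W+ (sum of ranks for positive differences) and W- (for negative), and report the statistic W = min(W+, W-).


Step 1: Drop any zero differences (none here) and take |d_i|.
|d| = [1, 4, 1, 8, 8, 3]
Step 2: Midrank |d_i| (ties get averaged ranks).
ranks: |1|->1.5, |4|->4, |1|->1.5, |8|->5.5, |8|->5.5, |3|->3
Step 3: Attach original signs; sum ranks with positive sign and with negative sign.
W+ = 5.5 + 5.5 = 11
W- = 1.5 + 4 + 1.5 + 3 = 10
(Check: W+ + W- = 21 should equal n(n+1)/2 = 21.)
Step 4: Test statistic W = min(W+, W-) = 10.
Step 5: Ties in |d|, so use the tie-corrected normal approximation.
        E[W] = n(n+1)/4 = 6*7/4 = 10.5.
        Tie groups: |d|=1 (t=2), |d|=8 (t=2); sum(t^3 - t) = 12.
        Var[W] = n(n+1)(2n+1)/24 - sum(t^3-t)/48 = 546/24 - 12/48 = 22.5.
        z = (W - E[W]) / sqrt(Var[W]) = (10 - 10.5) / 4.7434 = -0.1054.
        Two-sided p = 2*Phi(z) = 0.916051.
Step 6: alpha = 0.1. fail to reject H0.

W+ = 11, W- = 10, W = min = 10, p = 0.916051, fail to reject H0.


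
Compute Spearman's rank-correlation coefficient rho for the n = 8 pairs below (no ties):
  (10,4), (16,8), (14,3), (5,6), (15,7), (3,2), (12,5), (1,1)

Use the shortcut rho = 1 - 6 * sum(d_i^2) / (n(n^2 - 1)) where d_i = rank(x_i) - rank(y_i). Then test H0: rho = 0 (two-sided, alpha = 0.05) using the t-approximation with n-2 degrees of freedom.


Step 1: Rank x and y separately (midranks; no ties here).
rank(x): 10->4, 16->8, 14->6, 5->3, 15->7, 3->2, 12->5, 1->1
rank(y): 4->4, 8->8, 3->3, 6->6, 7->7, 2->2, 5->5, 1->1
Step 2: d_i = R_x(i) - R_y(i); compute d_i^2.
  (4-4)^2=0, (8-8)^2=0, (6-3)^2=9, (3-6)^2=9, (7-7)^2=0, (2-2)^2=0, (5-5)^2=0, (1-1)^2=0
sum(d^2) = 18.
Step 3: rho = 1 - 6*18 / (8*(8^2 - 1)) = 1 - 108/504 = 0.785714.
Step 4: Under H0, t = rho * sqrt((n-2)/(1-rho^2)) = 3.1113 ~ t(6).
Step 5: Two-sided p-value from the t-distribution with 6 df = 0.020815.
Step 6: alpha = 0.05. reject H0.

rho = 0.7857, p = 0.020815, reject H0 at alpha = 0.05.


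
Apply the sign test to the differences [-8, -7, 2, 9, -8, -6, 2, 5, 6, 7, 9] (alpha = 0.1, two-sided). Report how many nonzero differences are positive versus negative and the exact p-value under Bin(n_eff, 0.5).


Step 1: Discard zero differences. Original n = 11; n_eff = number of nonzero differences = 11.
Nonzero differences (with sign): -8, -7, +2, +9, -8, -6, +2, +5, +6, +7, +9
Step 2: Count signs: positive = 7, negative = 4.
Step 3: Under H0: P(positive) = 0.5, so the number of positives S ~ Bin(11, 0.5).
Step 4: Two-sided exact p-value = sum of Bin(11,0.5) probabilities at or below the observed probability = 0.548828.
Step 5: alpha = 0.1. fail to reject H0.

n_eff = 11, pos = 7, neg = 4, p = 0.548828, fail to reject H0.


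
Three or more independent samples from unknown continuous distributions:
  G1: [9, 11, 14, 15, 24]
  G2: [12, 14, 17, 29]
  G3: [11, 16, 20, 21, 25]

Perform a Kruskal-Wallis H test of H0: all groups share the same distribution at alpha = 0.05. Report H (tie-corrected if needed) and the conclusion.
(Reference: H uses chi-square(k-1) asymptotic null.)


Step 1: Combine all N = 14 observations and assign midranks.
sorted (value, group, rank): (9,G1,1), (11,G1,2.5), (11,G3,2.5), (12,G2,4), (14,G1,5.5), (14,G2,5.5), (15,G1,7), (16,G3,8), (17,G2,9), (20,G3,10), (21,G3,11), (24,G1,12), (25,G3,13), (29,G2,14)
Step 2: Sum ranks within each group.
R_1 = 28 (n_1 = 5)
R_2 = 32.5 (n_2 = 4)
R_3 = 44.5 (n_3 = 5)
Step 3: H = 12/(N(N+1)) * sum(R_i^2/n_i) - 3(N+1)
     = 12/(14*15) * (28^2/5 + 32.5^2/4 + 44.5^2/5) - 3*15
     = 0.057143 * 816.913 - 45
     = 1.680714.
Step 4: Ties present; correction factor C = 1 - 12/(14^3 - 14) = 0.995604. Corrected H = 1.680714 / 0.995604 = 1.688135.
Step 5: Under H0, H ~ chi^2(2); p-value = 0.429958.
Step 6: alpha = 0.05. fail to reject H0.

H = 1.6881, df = 2, p = 0.429958, fail to reject H0.


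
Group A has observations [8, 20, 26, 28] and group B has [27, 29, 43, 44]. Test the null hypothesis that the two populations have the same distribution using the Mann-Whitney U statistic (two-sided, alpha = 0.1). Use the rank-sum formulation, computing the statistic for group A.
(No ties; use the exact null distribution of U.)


Step 1: Combine and sort all 8 observations; assign midranks.
sorted (value, group): (8,X), (20,X), (26,X), (27,Y), (28,X), (29,Y), (43,Y), (44,Y)
ranks: 8->1, 20->2, 26->3, 27->4, 28->5, 29->6, 43->7, 44->8
Step 2: Rank sum for X: R1 = 1 + 2 + 3 + 5 = 11.
Step 3: U_X = R1 - n1(n1+1)/2 = 11 - 4*5/2 = 11 - 10 = 1.
       U_Y = n1*n2 - U_X = 16 - 1 = 15.
Step 4: No ties, so the exact null distribution of U (based on enumerating the C(8,4) = 70 equally likely rank assignments) gives the two-sided p-value.
Step 5: p-value = 0.057143; compare to alpha = 0.1. reject H0.

U_X = 1, p = 0.057143, reject H0 at alpha = 0.1.


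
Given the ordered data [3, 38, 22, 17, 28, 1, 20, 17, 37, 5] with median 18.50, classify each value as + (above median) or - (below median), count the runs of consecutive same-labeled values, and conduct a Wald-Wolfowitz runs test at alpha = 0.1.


Step 1: Compute median = 18.50; label A = above, B = below.
Labels in order: BAABABABAB  (n_A = 5, n_B = 5)
Step 2: Count runs R = 9.
Step 3: Under H0 (random ordering), E[R] = 2*n_A*n_B/(n_A+n_B) + 1 = 2*5*5/10 + 1 = 6.0000.
        Var[R] = 2*n_A*n_B*(2*n_A*n_B - n_A - n_B) / ((n_A+n_B)^2 * (n_A+n_B-1)) = 2000/900 = 2.2222.
        SD[R] = 1.4907.
Step 4: Continuity-corrected z = (R - 0.5 - E[R]) / SD[R] = (9 - 0.5 - 6.0000) / 1.4907 = 1.6771.
Step 5: Two-sided p-value via normal approximation = 2*(1 - Phi(|z|)) = 0.093533.
Step 6: alpha = 0.1. reject H0.

R = 9, z = 1.6771, p = 0.093533, reject H0.
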